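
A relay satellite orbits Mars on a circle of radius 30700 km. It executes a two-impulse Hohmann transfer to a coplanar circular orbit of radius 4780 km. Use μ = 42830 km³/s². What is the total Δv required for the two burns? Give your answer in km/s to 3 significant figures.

Δv = 1.51 km/s

Transfer-ellipse semi-major axis a_t = (r₁ + r₂)/2 = (30700 + 4780)/2 = 17740 km.
At r₁ the circular-orbit speed is v₁ = √(μ/r₁) = 1.1811 km/s.
Transfer-orbit speed at r₁ (v² = μ(2/r − 1/a)): v_a = √[μ(2/r₁ − 1/a_t)] = 0.61312 km/s.
First burn Δv₁ = |v_a − v₁| = 0.5680 km/s.
Circular speed at r₂: v₂ = √(μ/r₂) = 2.9934 km/s.
Transfer-orbit speed at r₂: v_p = √[μ(2/r₂ − 1/a_t)] = 3.9378 km/s.
Second burn Δv₂ = |v₂ − v_p| = 0.9444 km/s.
Total Δv = Δv₁ + Δv₂ = 1.512 km/s.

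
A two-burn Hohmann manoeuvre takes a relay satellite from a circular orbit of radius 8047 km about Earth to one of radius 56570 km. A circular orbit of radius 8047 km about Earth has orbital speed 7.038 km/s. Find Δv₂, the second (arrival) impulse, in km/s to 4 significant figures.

Δv₂ = 1.330 km/s

From the circular-orbit relation v² = μ/r at r = 8047 km: μ = v²r = (7.038)² × 8047 = 3.98596×10^5 km³/s².
The Hohmann ellipse has a_t = (r₁ + r₂)/2 = 32308.5 km.
Circular speed at r = 56570 km: v_c = √(μ/r) = 2.6544 km/s.
Transfer-orbit speed at the same r (vis-viva, a = a_t): v_t = √[μ(2/r − 1/a_t)] = 1.3247 km/s.
Δv₂ = |v_t − v_c| = |1.3247 − 2.6544| = 1.330 km/s.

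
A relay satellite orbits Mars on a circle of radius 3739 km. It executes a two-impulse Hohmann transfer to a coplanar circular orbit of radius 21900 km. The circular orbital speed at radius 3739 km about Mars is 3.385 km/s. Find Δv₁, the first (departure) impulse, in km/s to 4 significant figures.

From the circular-orbit relation v² = μ/r at r = 3739 km: μ = v²r = (3.385)² × 3739 = 42842.3 km³/s².
The Hohmann ellipse has a_t = (r₁ + r₂)/2 = 12819.5 km.
On the circular orbit at r = 3739 km, v_c = √(μ/r) = 3.385 km/s.
Transfer-orbit speed at the same r (vis-viva, a = a_t): v_t = √[μ(2/r − 1/a_t)] = 4.424 km/s.
Δv₁ = |v_t − v_c| = |4.424 − 3.385| = 1.039 km/s.

Δv₁ = 1.039 km/s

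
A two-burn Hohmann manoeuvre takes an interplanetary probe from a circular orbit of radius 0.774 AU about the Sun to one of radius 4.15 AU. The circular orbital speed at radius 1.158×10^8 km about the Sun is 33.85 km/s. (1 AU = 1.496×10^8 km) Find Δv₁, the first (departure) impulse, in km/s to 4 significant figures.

Δv₁ = 10.10 km/s

From the circular-orbit relation v² = μ/r at r = 1.158×10^8 km: μ = v²r = (33.85)² × 1.158×10^8 = 1.32686×10^11 km³/s².
In km: r₁ = 0.774 × 1.496×10^8 = 1.157904×10^8 km; r₂ = 4.15 × 1.496×10^8 = 6.2084×10^8 km.
Transfer-ellipse semi-major axis a_t = (r₁ + r₂)/2 = (1.157904×10^8 + 6.2084×10^8)/2 = 3.683152×10^8 km.
Circular speed at r = 1.157904×10^8 km: v_c = √(μ/r) = 33.85 km/s.
Vis-viva on the transfer ellipse at r = 1.157904×10^8 km gives v_t = √[μ(2/r − 1/a_t)] = 43.95 km/s.
Δv₁ = |v_t − v_c| = |43.95 − 33.85| = 10.10 km/s.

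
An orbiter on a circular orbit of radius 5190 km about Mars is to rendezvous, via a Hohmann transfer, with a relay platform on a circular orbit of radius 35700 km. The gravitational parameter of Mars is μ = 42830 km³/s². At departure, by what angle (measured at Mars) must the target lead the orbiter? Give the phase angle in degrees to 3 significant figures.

The Hohmann ellipse has a_t = (r₁ + r₂)/2 = 20445 km.
Transfer time t = π√(a_t³/μ) = 44377 s.
The target's mean motion on its circular orbit is ω₂ = √(μ/r₂³) = 3.0681×10^-5 rad/s.
Angle swept by the target during transfer: ω₂·t = 1.3615 rad = 78.01°.
Arrival is 180° from departure on the ellipse, so φ = 180° − 78.01° = 102°.

φ = 102°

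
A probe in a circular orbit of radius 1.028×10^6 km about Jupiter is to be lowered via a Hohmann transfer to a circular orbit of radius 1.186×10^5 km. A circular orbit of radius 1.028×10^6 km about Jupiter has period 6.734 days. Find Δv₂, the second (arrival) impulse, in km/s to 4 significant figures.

Δv₂ = 11.08 km/s

From Kepler's third law T² = 4π²r³/μ at r = 1.028×10^6 km, T = 6.734 days = 6.734 × 86400 s = 5.818176×10^5 s: μ = 4π²r³/T² = 1.26697×10^8 km³/s².
Transfer-ellipse semi-major axis a_t = (r₁ + r₂)/2 = (1.028×10^6 + 1.186×10^5)/2 = 5.733×10^5 km.
On the circular orbit at r = 1.186×10^5 km, v_c = √(μ/r) = 32.684 km/s.
Transfer-orbit speed at the same r (vis-viva, a = a_t): v_t = √[μ(2/r − 1/a_t)] = 43.767 km/s.
Δv₂ = |v_t − v_c| = |43.767 − 32.684| = 11.08 km/s.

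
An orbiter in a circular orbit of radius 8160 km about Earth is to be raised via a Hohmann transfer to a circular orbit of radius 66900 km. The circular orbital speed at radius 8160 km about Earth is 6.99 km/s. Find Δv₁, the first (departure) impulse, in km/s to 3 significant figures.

Δv₁ = 2.34 km/s

From the circular-orbit relation v² = μ/r at r = 8160 km: μ = v²r = (6.99)² × 8160 = 3.98698×10^5 km³/s².
The Hohmann ellipse has a_t = (r₁ + r₂)/2 = 37530 km.
On the circular orbit at r = 8160 km, v_c = √(μ/r) = 6.990 km/s.
Vis-viva on the transfer ellipse at r = 8160 km gives v_t = √[μ(2/r − 1/a_t)] = 9.333 km/s.
Δv₁ = |v_t − v_c| = |9.333 − 6.990| = 2.343 km/s.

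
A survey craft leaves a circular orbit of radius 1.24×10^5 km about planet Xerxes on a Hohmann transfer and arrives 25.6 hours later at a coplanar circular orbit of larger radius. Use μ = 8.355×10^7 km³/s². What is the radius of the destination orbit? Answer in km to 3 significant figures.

r₂ = 7.08×10^5 km

Transfer time t = 25.6 hours = 92160 s, and t = π√(a_t³/μ).
So a_t = (μ t²/π²)^(1/3) = (8.355×10^7 × (92160)² / π²)^(1/3) = 4.1582×10^5 km.
Since a_t = (r₁ + r₂)/2, r₂ = 2a_t − r₁ = 2×4.1582×10^5 − 1.240×10^5 = 7.0764×10^5 km.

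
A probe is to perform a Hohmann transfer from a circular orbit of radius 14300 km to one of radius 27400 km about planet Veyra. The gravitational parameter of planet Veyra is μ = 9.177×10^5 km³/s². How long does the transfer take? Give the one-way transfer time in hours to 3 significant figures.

t = 2.74 hours

Transfer-ellipse semi-major axis a_t = (r₁ + r₂)/2 = (14300 + 27400)/2 = 20850 km.
Transfer time t = π√(a_t³/μ) = π√((20850)³ / 9.177×10^5) = 9873 s.
Converting: 9873 s ÷ 3600 s/hour = 2.74 hours.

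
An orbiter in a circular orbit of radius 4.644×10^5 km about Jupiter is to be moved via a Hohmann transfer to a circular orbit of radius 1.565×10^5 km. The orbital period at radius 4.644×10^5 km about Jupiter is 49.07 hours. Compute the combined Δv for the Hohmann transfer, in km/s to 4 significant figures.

From Kepler's third law T² = 4π²r³/μ at r = 4.644×10^5 km, T = 49.07 hours = 49.07 × 3600 s = 1.76652×10^5 s: μ = 4π²r³/T² = 1.26707×10^8 km³/s².
The Hohmann ellipse has a_t = (r₁ + r₂)/2 = 3.1045×10^5 km.
Circular speed at r₁: v₁ = √(μ/r₁) = √(1.26707×10^8/4.644×10^5) = 16.52 km/s.
Transfer-orbit speed at r₁ (v² = μ(2/r − 1/a)): v_a = √[μ(2/r₁ − 1/a_t)] = 11.73 km/s.
First burn Δv₁ = |v_a − v₁| = 4.790 km/s.
At r₂, v₂ = √(μ/r₂) = 28.454 km/s.
Transfer-orbit speed at r₂: v_p = √[μ(2/r₂ − 1/a_t)] = 34.801 km/s.
Second burn Δv₂ = |v₂ − v_p| = 6.347 km/s.
Total Δv = Δv₁ + Δv₂ = 11.14 km/s.

Δv = 11.14 km/s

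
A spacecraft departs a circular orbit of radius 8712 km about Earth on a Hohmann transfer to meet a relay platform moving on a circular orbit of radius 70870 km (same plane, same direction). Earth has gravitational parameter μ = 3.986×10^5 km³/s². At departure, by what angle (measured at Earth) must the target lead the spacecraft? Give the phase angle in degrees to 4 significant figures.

Transfer-ellipse semi-major axis a_t = (r₁ + r₂)/2 = (8712 + 70870)/2 = 39791 km.
Transfer time t = π√(a_t³/μ) = 39500 s.
The target's mean motion on its circular orbit is ω₂ = √(μ/r₂³) = 3.346×10^-5 rad/s.
Angle swept by the target during transfer: ω₂·t = 1.3217 rad = 75.73°.
The spacecraft traverses 180° on the transfer ellipse, so the target must lead by 180° − 75.73° = 104.3°.

φ = 104.3°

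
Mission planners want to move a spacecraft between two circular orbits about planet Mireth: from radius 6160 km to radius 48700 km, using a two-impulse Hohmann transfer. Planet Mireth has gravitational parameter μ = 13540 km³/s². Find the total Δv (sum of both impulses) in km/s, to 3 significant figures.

Δv = 0.770 km/s

Semi-major axis of the transfer orbit: a_t = (6160 + 48700)/2 = 27430 km.
At r₁ the circular-orbit speed is v₁ = √(μ/r₁) = 1.4826 km/s.
On the transfer ellipse at r₁, vis-viva gives v_p = √[μ(2/r₁ − 1/a_t)] = 1.9755 km/s.
First burn Δv₁ = |v_p − v₁| = 0.4929 km/s.
Circular speed at r₂: v₂ = √(μ/r₂) = 0.5273 km/s.
Transfer-orbit speed at r₂: v_a = √[μ(2/r₂ − 1/a_t)] = 0.2499 km/s.
Second burn Δv₂ = |v₂ − v_a| = 0.2774 km/s.
Total Δv = Δv₁ + Δv₂ = 0.7703 km/s.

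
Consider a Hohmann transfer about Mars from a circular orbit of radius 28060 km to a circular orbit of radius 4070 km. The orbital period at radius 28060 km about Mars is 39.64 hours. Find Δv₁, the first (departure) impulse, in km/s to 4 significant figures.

Δv₁ = 0.6136 km/s

From Kepler's third law T² = 4π²r³/μ at r = 28060 km, T = 39.64 hours = 39.64 × 3600 s = 1.42704×10^5 s: μ = 4π²r³/T² = 42830.2 km³/s².
Semi-major axis of the transfer orbit: a_t = (28060 + 4070)/2 = 16065 km.
On the circular orbit at r = 28060 km, v_c = √(μ/r) = 1.23547 km/s.
Transfer-orbit speed at the same r (vis-viva, a = a_t): v_t = √[μ(2/r − 1/a_t)] = 0.621854 km/s.
Δv₁ = |v_t − v_c| = |0.621854 − 1.23547| = 0.6136 km/s.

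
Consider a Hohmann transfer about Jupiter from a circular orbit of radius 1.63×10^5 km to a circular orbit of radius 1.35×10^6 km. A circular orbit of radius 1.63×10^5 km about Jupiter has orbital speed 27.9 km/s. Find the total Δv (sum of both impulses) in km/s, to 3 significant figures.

Δv = 14.6 km/s

From the circular-orbit relation v² = μ/r at r = 1.63×10^5 km: μ = v²r = (27.9)² × 1.63×10^5 = 1.26881×10^8 km³/s².
Semi-major axis of the transfer orbit: a_t = (1.630×10^5 + 1.350×10^6)/2 = 7.565×10^5 km.
At r₁ the circular-orbit speed is v₁ = √(μ/r₁) = 27.900 km/s.
On the transfer ellipse at r₁, v² = μ(2/r − 1/a) gives v_p = √[μ(2/r₁ − 1/a_t)] = 37.271 km/s.
First burn Δv₁ = |v_p − v₁| = 9.371 km/s.
At r₂, v₂ = √(μ/r₂) = 9.695 km/s.
Transfer-orbit speed at r₂: v_a = √[μ(2/r₂ − 1/a_t)] = 4.500 km/s.
Second burn Δv₂ = |v₂ − v_a| = 5.195 km/s.
Δv = Δv₁ + Δv₂ = 9.371 + 5.195 = 14.57 km/s.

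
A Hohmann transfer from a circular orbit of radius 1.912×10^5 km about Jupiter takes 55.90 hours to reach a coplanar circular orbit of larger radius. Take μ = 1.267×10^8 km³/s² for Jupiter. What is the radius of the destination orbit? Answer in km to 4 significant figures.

Transfer time t = 55.90 hours = 2.0124×10^5 s, and t = π√(a_t³/μ).
So a_t = (μ t²/π²)^(1/3) = (1.267×10^8 × (2.0124×10^5)² / π²)^(1/3) = 8.0408×10^5 km.
Since a_t = (r₁ + r₂)/2, r₂ = 2a_t − r₁ = 2×8.0408×10^5 − 1.912×10^5 = 1.41696×10^6 km.

r₂ = 1.417×10^6 km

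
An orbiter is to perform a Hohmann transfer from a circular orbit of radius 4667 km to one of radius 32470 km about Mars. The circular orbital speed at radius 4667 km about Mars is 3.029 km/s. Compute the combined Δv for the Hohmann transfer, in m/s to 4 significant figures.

Δv = 1549 m/s

From the circular-orbit relation v² = μ/r at r = 4667 km: μ = v²r = (3.029)² × 4667 = 42819.0 km³/s².
Semi-major axis of the transfer orbit: a_t = (4667 + 32470)/2 = 18568.5 km.
At r₁ the circular-orbit speed is v₁ = √(μ/r₁) = 3.0290 km/s.
Transfer-orbit speed at r₁ (v² = μ(2/r − 1/a)): v_p = √[μ(2/r₁ − 1/a_t)] = 4.0055 km/s.
First burn Δv₁ = |v_p − v₁| = 0.9765 km/s.
Circular speed at r₂: v₂ = √(μ/r₂) = 1.14836 km/s.
Transfer-orbit speed at r₂: v_a = √[μ(2/r₂ − 1/a_t)] = 0.575715 km/s.
Second burn Δv₂ = |v₂ − v_a| = 0.5726 km/s.
Δv = Δv₁ + Δv₂ = 0.9765 + 0.5726 = 1.549 km/s.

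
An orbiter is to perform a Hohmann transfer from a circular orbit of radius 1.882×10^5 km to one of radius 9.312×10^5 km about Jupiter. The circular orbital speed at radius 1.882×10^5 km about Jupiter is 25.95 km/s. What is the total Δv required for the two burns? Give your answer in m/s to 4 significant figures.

Δv = 12420 m/s

From the circular-orbit relation v² = μ/r at r = 1.882×10^5 km: μ = v²r = (25.95)² × 1.882×10^5 = 1.26734×10^8 km³/s².
Transfer-ellipse semi-major axis a_t = (r₁ + r₂)/2 = (1.882×10^5 + 9.312×10^5)/2 = 5.597×10^5 km.
At r₁ the circular-orbit speed is v₁ = √(μ/r₁) = 25.950 km/s.
Transfer-orbit speed at r₁ (vis-viva): v_p = √[μ(2/r₁ − 1/a_t)] = 33.472 km/s.
First burn Δv₁ = |v_p − v₁| = 7.522 km/s.
Circular speed at r₂: v₂ = √(μ/r₂) = 11.666 km/s.
Transfer-orbit speed at r₂: v_a = √[μ(2/r₂ − 1/a_t)] = 6.7648 km/s.
Second burn Δv₂ = |v₂ − v_a| = 4.901 km/s.
Total Δv = Δv₁ + Δv₂ = 12.42 km/s.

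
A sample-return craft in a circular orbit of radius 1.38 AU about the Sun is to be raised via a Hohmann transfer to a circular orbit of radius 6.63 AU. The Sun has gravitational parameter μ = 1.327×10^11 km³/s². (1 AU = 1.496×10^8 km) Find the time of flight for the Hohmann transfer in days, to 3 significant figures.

In km: r₁ = 1.38 × 1.496×10^8 = 2.06448×10^8 km; r₂ = 6.63 × 1.496×10^8 = 9.91848×10^8 km.
Semi-major axis of the transfer orbit: a_t = (2.06448×10^8 + 9.91848×10^8)/2 = 5.99148×10^8 km.
By Kepler's third law the transfer-orbit period is T = 2π√(a_t³/μ), so t = T/2 = 1.265×10^8 s.
Converting: 1.265×10^8 s ÷ 86400 s/day = 1460 days.

t = 1460 days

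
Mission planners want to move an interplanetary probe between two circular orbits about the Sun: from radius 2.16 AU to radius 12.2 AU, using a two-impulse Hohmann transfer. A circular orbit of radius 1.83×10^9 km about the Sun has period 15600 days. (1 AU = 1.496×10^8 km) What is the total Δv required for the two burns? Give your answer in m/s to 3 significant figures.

From Kepler's third law T² = 4π²r³/μ at r = 1.83×10^9 km, T = 15600 days = 15600 × 86400 s = 1.34784×10^9 s: μ = 4π²r³/T² = 1.33179×10^11 km³/s².
In km: r₁ = 2.16 × 1.496×10^8 = 3.23136×10^8 km; r₂ = 12.2 × 1.496×10^8 = 1.82512×10^9 km.
Transfer-ellipse semi-major axis a_t = (r₁ + r₂)/2 = (3.23136×10^8 + 1.82512×10^9)/2 = 1.074128×10^9 km.
At r₁ the circular-orbit speed is v₁ = √(μ/r₁) = 20.301 km/s.
Transfer-orbit speed at r₁ (vis-viva equation): v_p = √[μ(2/r₁ − 1/a_t)] = 26.463 km/s.
First burn Δv₁ = |v_p − v₁| = 6.162 km/s.
At r₂, v₂ = √(μ/r₂) = 8.542 km/s.
Transfer-orbit speed at r₂: v_a = √[μ(2/r₂ − 1/a_t)] = 4.685 km/s.
Second burn Δv₂ = |v₂ − v_a| = 3.857 km/s.
Total Δv = Δv₁ + Δv₂ = 10.02 km/s.

Δv = 10000 m/s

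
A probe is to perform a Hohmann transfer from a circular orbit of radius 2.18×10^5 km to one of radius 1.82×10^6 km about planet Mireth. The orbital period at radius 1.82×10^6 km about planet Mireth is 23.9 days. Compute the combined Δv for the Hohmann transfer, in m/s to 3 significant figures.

Δv = 8360 m/s

From Kepler's third law T² = 4π²r³/μ at r = 1.82×10^6 km, T = 23.9 days = 23.9 × 86400 s = 2.06496×10^6 s: μ = 4π²r³/T² = 5.58150×10^7 km³/s².
Semi-major axis of the transfer orbit: a_t = (2.180×10^5 + 1.820×10^6)/2 = 1.019×10^6 km.
Circular speed at r₁: v₁ = √(μ/r₁) = √(5.58150×10^7/2.180×10^5) = 16.0010 km/s.
On the transfer ellipse at r₁, vis-viva gives v_p = √[μ(2/r₁ − 1/a_t)] = 21.3843 km/s.
First burn Δv₁ = |v_p − v₁| = 5.3833 km/s.
Circular speed at r₂: v₂ = √(μ/r₂) = 5.5378 km/s.
Transfer-orbit speed at r₂: v_a = √[μ(2/r₂ − 1/a_t)] = 2.5614 km/s.
Second burn Δv₂ = |v₂ − v_a| = 2.9764 km/s.
Δv = Δv₁ + Δv₂ = 5.3833 + 2.9764 = 8.360 km/s.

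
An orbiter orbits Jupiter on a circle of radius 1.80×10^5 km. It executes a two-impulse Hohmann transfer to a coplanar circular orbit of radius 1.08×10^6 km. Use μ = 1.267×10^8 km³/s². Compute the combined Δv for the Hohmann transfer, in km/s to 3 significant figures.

Transfer-ellipse semi-major axis a_t = (r₁ + r₂)/2 = (1.800×10^5 + 1.080×10^6)/2 = 6.300×10^5 km.
At r₁ the circular-orbit speed is v₁ = √(μ/r₁) = 26.531 km/s.
On the transfer ellipse at r₁, v² = μ(2/r − 1/a) gives v_p = √[μ(2/r₁ − 1/a_t)] = 34.737 km/s.
First burn Δv₁ = |v_p − v₁| = 8.206 km/s.
Circular speed at r₂: v₂ = √(μ/r₂) = 10.8312 km/s.
Transfer-orbit speed at r₂: v_a = √[μ(2/r₂ − 1/a_t)] = 5.78952 km/s.
Second burn Δv₂ = |v₂ − v_a| = 5.042 km/s.
Total Δv = Δv₁ + Δv₂ = 13.25 km/s.

Δv = 13.2 km/s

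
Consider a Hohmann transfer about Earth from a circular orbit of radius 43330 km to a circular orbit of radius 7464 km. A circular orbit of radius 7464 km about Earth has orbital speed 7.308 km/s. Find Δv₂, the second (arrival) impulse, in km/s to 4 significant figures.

From the circular-orbit relation v² = μ/r at r = 7464 km: μ = v²r = (7.308)² × 7464 = 3.98629×10^5 km³/s².
Semi-major axis of the transfer orbit: a_t = (43330 + 7464)/2 = 25397 km.
On the circular orbit at r = 7464 km, v_c = √(μ/r) = 7.308 km/s.
Vis-viva on the transfer ellipse at r = 7464 km gives v_t = √[μ(2/r − 1/a_t)] = 9.546 km/s.
Δv₂ = |v_t − v_c| = |9.546 − 7.308| = 2.238 km/s.

Δv₂ = 2.238 km/s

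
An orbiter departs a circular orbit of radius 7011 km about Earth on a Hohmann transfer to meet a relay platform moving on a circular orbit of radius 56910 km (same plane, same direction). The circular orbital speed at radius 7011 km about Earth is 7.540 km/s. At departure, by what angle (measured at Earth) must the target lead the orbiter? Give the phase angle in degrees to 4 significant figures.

φ = 104.2°

From the circular-orbit relation v² = μ/r at r = 7011 km: μ = v²r = (7.540)² × 7011 = 3.98587×10^5 km³/s².
Semi-major axis of the transfer orbit: a_t = (7011 + 56910)/2 = 31960.5 km.
The half-period of the transfer ellipse is t = π√(a_t³/μ) = 28432 s.
The target's mean motion on its circular orbit is ω₂ = √(μ/r₂³) = 4.6503×10^-5 rad/s.
Angle swept by the target during transfer: ω₂·t = 1.32217 rad = 75.755°.
The orbiter traverses 180° on the transfer ellipse, so the target must lead by 180° − 75.755° = 104.2°.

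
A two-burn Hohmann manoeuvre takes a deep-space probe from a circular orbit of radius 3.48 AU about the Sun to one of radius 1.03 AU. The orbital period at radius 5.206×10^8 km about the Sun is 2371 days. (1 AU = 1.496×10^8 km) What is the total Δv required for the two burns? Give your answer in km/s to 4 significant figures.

Δv = 12.29 km/s

From Kepler's third law T² = 4π²r³/μ at r = 5.206×10^8 km, T = 2371 days = 2371 × 86400 s = 2.048544×10^8 s: μ = 4π²r³/T² = 1.32734×10^11 km³/s².
In km: r₁ = 3.48 × 1.496×10^8 = 5.20608×10^8 km; r₂ = 1.03 × 1.496×10^8 = 1.54088×10^8 km.
The Hohmann ellipse has a_t = (r₁ + r₂)/2 = 3.37348×10^8 km.
At r₁ the circular-orbit speed is v₁ = √(μ/r₁) = 15.967 km/s.
Transfer-orbit speed at r₁ (vis-viva equation): v_a = √[μ(2/r₁ − 1/a_t)] = 10.791 km/s.
First burn Δv₁ = |v_a − v₁| = 5.176 km/s.
Circular speed at r₂: v₂ = √(μ/r₂) = 29.350 km/s.
Transfer-orbit speed at r₂: v_p = √[μ(2/r₂ − 1/a_t)] = 36.461 km/s.
Second burn Δv₂ = |v₂ − v_p| = 7.111 km/s.
Δv = Δv₁ + Δv₂ = 5.176 + 7.111 = 12.29 km/s.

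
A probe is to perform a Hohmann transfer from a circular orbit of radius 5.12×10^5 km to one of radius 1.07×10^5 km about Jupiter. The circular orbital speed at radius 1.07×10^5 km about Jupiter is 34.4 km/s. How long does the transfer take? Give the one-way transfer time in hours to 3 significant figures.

t = 13.4 hours

From the circular-orbit relation v² = μ/r at r = 1.07×10^5 km: μ = v²r = (34.4)² × 1.07×10^5 = 1.26620×10^8 km³/s².
Semi-major axis of the transfer orbit: a_t = (5.120×10^5 + 1.070×10^5)/2 = 3.095×10^5 km.
Transfer time t = π√(a_t³/μ) = π√((3.095×10^5)³ / 1.26620×10^8) = 48070 s.
Converting: 48070 s ÷ 3600 s/hour = 13.4 hours.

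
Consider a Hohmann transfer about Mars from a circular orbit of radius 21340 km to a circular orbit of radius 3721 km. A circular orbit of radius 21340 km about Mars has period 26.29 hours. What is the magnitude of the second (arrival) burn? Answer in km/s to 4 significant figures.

From Kepler's third law T² = 4π²r³/μ at r = 21340 km, T = 26.29 hours = 26.29 × 3600 s = 94644 s: μ = 4π²r³/T² = 42830.9 km³/s².
Semi-major axis of the transfer orbit: a_t = (21340 + 3721)/2 = 12530.5 km.
Circular speed at r = 3721 km: v_c = √(μ/r) = 3.393 km/s.
Vis-viva on the transfer ellipse at r = 3721 km gives v_t = √[μ(2/r − 1/a_t)] = 4.428 km/s.
Δv₂ = |v_t − v_c| = |4.428 − 3.393| = 1.035 km/s.

Δv₂ = 1.035 km/s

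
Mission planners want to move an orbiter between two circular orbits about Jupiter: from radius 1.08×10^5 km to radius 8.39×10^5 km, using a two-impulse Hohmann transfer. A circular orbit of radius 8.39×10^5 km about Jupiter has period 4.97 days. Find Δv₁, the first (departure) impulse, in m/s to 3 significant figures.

Δv₁ = 11300 m/s

From Kepler's third law T² = 4π²r³/μ at r = 8.39×10^5 km, T = 4.97 days = 4.97 × 86400 s = 4.29408×10^5 s: μ = 4π²r³/T² = 1.26446×10^8 km³/s².
The Hohmann ellipse has a_t = (r₁ + r₂)/2 = 4.735×10^5 km.
Circular speed at r = 1.080×10^5 km: v_c = √(μ/r) = 34.22 km/s.
Vis-viva on the transfer ellipse at r = 1.080×10^5 km gives v_t = √[μ(2/r − 1/a_t)] = 45.55 km/s.
Δv₁ = |v_t − v_c| = |45.55 − 34.22| = 11.33 km/s.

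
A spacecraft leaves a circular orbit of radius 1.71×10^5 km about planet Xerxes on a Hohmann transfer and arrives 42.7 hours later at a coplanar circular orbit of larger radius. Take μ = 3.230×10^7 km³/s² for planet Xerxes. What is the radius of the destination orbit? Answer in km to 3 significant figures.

Transfer time t = 42.7 hours = 1.5372×10^5 s, and t = π√(a_t³/μ).
So a_t = (μ t²/π²)^(1/3) = (3.230×10^7 × (1.5372×10^5)² / π²)^(1/3) = 4.2604×10^5 km.
Since a_t = (r₁ + r₂)/2, r₂ = 2a_t − r₁ = 2×4.2604×10^5 − 1.710×10^5 = 6.8108×10^5 km.

r₂ = 6.81×10^5 km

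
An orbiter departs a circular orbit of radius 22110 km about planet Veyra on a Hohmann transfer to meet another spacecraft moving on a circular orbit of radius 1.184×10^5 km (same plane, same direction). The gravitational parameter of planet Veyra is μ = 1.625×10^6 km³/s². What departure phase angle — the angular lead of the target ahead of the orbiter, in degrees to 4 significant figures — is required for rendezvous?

The Hohmann ellipse has a_t = (r₁ + r₂)/2 = 70255 km.
The half-period of the transfer ellipse is t = π√(a_t³/μ) = 45890 s.
The target's mean motion on its circular orbit is ω₂ = √(μ/r₂³) = 3.129×10^-5 rad/s.
Angle swept by the target during transfer: ω₂·t = 1.4359 rad = 82.27°.
The orbiter traverses 180° on the transfer ellipse, so the target must lead by 180° − 82.27° = 97.73°.

φ = 97.73°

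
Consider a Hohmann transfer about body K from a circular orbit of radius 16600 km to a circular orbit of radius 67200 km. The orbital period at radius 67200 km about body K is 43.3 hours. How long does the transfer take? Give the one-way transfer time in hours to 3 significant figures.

From Kepler's third law T² = 4π²r³/μ at r = 67200 km, T = 43.3 hours = 43.3 × 3600 s = 1.5588×10^5 s: μ = 4π²r³/T² = 4.93045×10^5 km³/s².
Semi-major axis of the transfer orbit: a_t = (16600 + 67200)/2 = 41900 km.
Transfer time t = π√(a_t³/μ) = π√((41900)³ / 4.93045×10^5) = 38370 s.
Converting: 38370 s ÷ 3600 s/hour = 10.7 hours.

t = 10.7 hours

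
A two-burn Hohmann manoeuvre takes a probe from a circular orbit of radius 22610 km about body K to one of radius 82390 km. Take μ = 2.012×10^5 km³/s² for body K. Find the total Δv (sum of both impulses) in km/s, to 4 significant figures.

Δv = 1.291 km/s

Semi-major axis of the transfer orbit: a_t = (22610 + 82390)/2 = 52500 km.
At r₁ the circular-orbit speed is v₁ = √(μ/r₁) = 2.9831 km/s.
Transfer-orbit speed at r₁ (vis-viva): v_p = √[μ(2/r₁ − 1/a_t)] = 3.7370 km/s.
First burn Δv₁ = |v_p − v₁| = 0.7539 km/s.
Circular speed at r₂: v₂ = √(μ/r₂) = 1.5627 km/s.
Transfer-orbit speed at r₂: v_a = √[μ(2/r₂ − 1/a_t)] = 1.0255 km/s.
Second burn Δv₂ = |v₂ − v_a| = 0.5372 km/s.
Total Δv = Δv₁ + Δv₂ = 1.291 km/s.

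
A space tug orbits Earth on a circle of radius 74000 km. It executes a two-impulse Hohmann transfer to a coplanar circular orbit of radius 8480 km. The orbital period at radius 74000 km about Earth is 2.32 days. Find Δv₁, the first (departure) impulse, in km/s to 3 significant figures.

Δv₁ = 1.27 km/s

From Kepler's third law T² = 4π²r³/μ at r = 74000 km, T = 2.32 days = 2.32 × 86400 s = 2.00448×10^5 s: μ = 4π²r³/T² = 3.98154×10^5 km³/s².
The Hohmann ellipse has a_t = (r₁ + r₂)/2 = 41240 km.
Circular speed at r = 74000 km: v_c = √(μ/r) = 2.320 km/s.
Vis-viva on the transfer ellipse at r = 74000 km gives v_t = √[μ(2/r − 1/a_t)] = 1.052 km/s.
Δv₁ = |v_t − v_c| = |1.052 − 2.320| = 1.268 km/s.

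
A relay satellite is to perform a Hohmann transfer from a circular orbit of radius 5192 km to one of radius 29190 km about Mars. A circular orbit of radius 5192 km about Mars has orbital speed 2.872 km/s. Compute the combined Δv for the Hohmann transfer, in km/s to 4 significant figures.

From the circular-orbit relation v² = μ/r at r = 5192 km: μ = v²r = (2.872)² × 5192 = 42825.6 km³/s².
Semi-major axis of the transfer orbit: a_t = (5192 + 29190)/2 = 17191 km.
At r₁ the circular-orbit speed is v₁ = √(μ/r₁) = 2.8720 km/s.
Transfer-orbit speed at r₁ (vis-viva equation): v_p = √[μ(2/r₁ − 1/a_t)] = 3.7424 km/s.
First burn Δv₁ = |v_p − v₁| = 0.8704 km/s.
Circular speed at r₂: v₂ = √(μ/r₂) = 1.2113 km/s.
Transfer-orbit speed at r₂: v_a = √[μ(2/r₂ − 1/a_t)] = 0.66566 km/s.
Second burn Δv₂ = |v₂ − v_a| = 0.5456 km/s.
Δv = Δv₁ + Δv₂ = 0.8704 + 0.5456 = 1.416 km/s.

Δv = 1.416 km/s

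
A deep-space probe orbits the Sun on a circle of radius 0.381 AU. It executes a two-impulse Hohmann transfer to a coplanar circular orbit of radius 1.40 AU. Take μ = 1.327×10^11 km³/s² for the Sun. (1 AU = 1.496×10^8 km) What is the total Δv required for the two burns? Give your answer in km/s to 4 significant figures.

Δv = 20.96 km/s

In km: r₁ = 0.381 × 1.496×10^8 = 5.69976×10^7 km; r₂ = 1.40 × 1.496×10^8 = 2.0944×10^8 km.
The Hohmann ellipse has a_t = (r₁ + r₂)/2 = 1.332188×10^8 km.
At r₁ the circular-orbit speed is v₁ = √(μ/r₁) = 48.25 km/s.
Transfer-orbit speed at r₁ (v² = μ(2/r − 1/a)): v_p = √[μ(2/r₁ − 1/a_t)] = 60.50 km/s.
First burn Δv₁ = |v_p − v₁| = 12.25 km/s.
At r₂, v₂ = √(μ/r₂) = 25.1713 km/s.
Transfer-orbit speed at r₂: v_a = √[μ(2/r₂ − 1/a_t)] = 16.4646 km/s.
Second burn Δv₂ = |v₂ − v_a| = 8.707 km/s.
Δv = Δv₁ + Δv₂ = 12.25 + 8.707 = 20.96 km/s.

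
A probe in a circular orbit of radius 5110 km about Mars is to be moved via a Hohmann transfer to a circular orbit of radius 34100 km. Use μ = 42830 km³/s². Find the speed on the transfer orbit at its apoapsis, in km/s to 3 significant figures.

Semi-major axis of the transfer orbit: a_t = (5110 + 34100)/2 = 19605 km.
At apoapsis, r = 34100 km.
Applying v² = μ(2/r − 1/a_t): v = 0.5722 km/s.

v = 0.572 km/s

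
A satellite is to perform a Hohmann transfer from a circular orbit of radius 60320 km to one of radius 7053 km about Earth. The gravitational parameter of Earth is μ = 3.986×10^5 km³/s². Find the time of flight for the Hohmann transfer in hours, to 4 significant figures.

t = 8.546 hours

Transfer-ellipse semi-major axis a_t = (r₁ + r₂)/2 = (60320 + 7053)/2 = 33686.5 km.
Transfer time t = π√(a_t³/μ) = π√((33686.5)³ / 3.986×10^5) = 30766 s.
Converting: 30766 s ÷ 3600 s/hour = 8.546 hours.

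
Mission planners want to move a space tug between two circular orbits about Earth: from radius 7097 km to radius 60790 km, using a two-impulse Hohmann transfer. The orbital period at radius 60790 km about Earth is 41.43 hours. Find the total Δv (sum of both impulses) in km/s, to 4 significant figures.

From Kepler's third law T² = 4π²r³/μ at r = 60790 km, T = 41.43 hours = 41.43 × 3600 s = 1.49148×10^5 s: μ = 4π²r³/T² = 3.98677×10^5 km³/s².
Transfer-ellipse semi-major axis a_t = (r₁ + r₂)/2 = (7097 + 60790)/2 = 33943.5 km.
Circular speed at r₁: v₁ = √(μ/r₁) = √(3.98677×10^5/7097) = 7.495 km/s.
Transfer-orbit speed at r₁ (vis-viva equation): v_p = √[μ(2/r₁ − 1/a_t)] = 10.03 km/s.
First burn Δv₁ = |v_p − v₁| = 2.535 km/s.
Circular speed at r₂: v₂ = √(μ/r₂) = 2.561 km/s.
Transfer-orbit speed at r₂: v_a = √[μ(2/r₂ − 1/a_t)] = 1.171 km/s.
Second burn Δv₂ = |v₂ − v_a| = 1.390 km/s.
Δv = Δv₁ + Δv₂ = 2.535 + 1.390 = 3.925 km/s.

Δv = 3.925 km/s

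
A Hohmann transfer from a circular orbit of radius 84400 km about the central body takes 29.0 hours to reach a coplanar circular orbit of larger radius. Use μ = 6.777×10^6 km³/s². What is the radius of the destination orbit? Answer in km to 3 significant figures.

r₂ = 3.07×10^5 km

Transfer time t = 29.0 hours = 1.044×10^5 s, and t = π√(a_t³/μ).
So a_t = (μ t²/π²)^(1/3) = (6.777×10^6 × (1.044×10^5)² / π²)^(1/3) = 1.9560×10^5 km.
Since a_t = (r₁ + r₂)/2, r₂ = 2a_t − r₁ = 2×1.9560×10^5 − 84400 = 3.068×10^5 km.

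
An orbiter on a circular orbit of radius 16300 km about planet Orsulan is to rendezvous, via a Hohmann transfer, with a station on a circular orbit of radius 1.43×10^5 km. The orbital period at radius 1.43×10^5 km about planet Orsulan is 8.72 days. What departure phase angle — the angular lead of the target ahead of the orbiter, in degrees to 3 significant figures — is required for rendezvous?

φ = 105°

From Kepler's third law T² = 4π²r³/μ at r = 1.43×10^5 km, T = 8.72 days = 8.72 × 86400 s = 7.53408×10^5 s: μ = 4π²r³/T² = 2.03380×10^5 km³/s².
Transfer-ellipse semi-major axis a_t = (r₁ + r₂)/2 = (16300 + 1.430×10^5)/2 = 79650 km.
Transfer time t = π√(a_t³/μ) = 1.566×10^5 s.
The target's mean motion on its circular orbit is ω₂ = √(μ/r₂³) = 8.340×10^-6 rad/s.
Angle swept by the target during transfer: ω₂·t = 1.306 rad = 74.83°.
Arrival is 180° from departure on the ellipse, so φ = 180° − 74.83° = 105°.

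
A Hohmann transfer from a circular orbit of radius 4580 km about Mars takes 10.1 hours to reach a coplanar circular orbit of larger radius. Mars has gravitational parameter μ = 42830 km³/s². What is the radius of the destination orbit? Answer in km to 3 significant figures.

r₂ = 31200 km

Transfer time t = 10.1 hours = 36360 s, and t = π√(a_t³/μ).
So a_t = (μ t²/π²)^(1/3) = (42830 × (36360)² / π²)^(1/3) = 17902 km.
Since a_t = (r₁ + r₂)/2, r₂ = 2a_t − r₁ = 2×17902 − 4580 = 31224 km.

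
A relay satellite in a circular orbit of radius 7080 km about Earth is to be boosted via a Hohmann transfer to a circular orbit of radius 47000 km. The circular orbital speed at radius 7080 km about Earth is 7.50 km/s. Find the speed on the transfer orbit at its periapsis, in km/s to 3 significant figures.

From the circular-orbit relation v² = μ/r at r = 7080 km: μ = v²r = (7.50)² × 7080 = 3.98250×10^5 km³/s².
Semi-major axis of the transfer orbit: a_t = (7080 + 47000)/2 = 27040 km.
The periapsis of the transfer ellipse is at r = 7080 km.
Applying v² = μ(2/r − 1/a_t): v = 9.888 km/s.

v = 9.89 km/s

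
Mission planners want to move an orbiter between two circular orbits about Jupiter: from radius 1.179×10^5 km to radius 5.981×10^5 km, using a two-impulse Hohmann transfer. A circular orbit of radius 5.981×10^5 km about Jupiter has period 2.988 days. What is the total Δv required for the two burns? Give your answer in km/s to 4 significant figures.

Δv = 15.79 km/s

From Kepler's third law T² = 4π²r³/μ at r = 5.981×10^5 km, T = 2.988 days = 2.988 × 86400 s = 2.581632×10^5 s: μ = 4π²r³/T² = 1.26734×10^8 km³/s².
Semi-major axis of the transfer orbit: a_t = (1.179×10^5 + 5.981×10^5)/2 = 3.580×10^5 km.
Circular speed at r₁: v₁ = √(μ/r₁) = √(1.26734×10^8/1.179×10^5) = 32.786 km/s.
On the transfer ellipse at r₁, vis-viva gives v_p = √[μ(2/r₁ − 1/a_t)] = 42.377 km/s.
First burn Δv₁ = |v_p − v₁| = 9.591 km/s.
At r₂, v₂ = √(μ/r₂) = 14.557 km/s.
Transfer-orbit speed at r₂: v_a = √[μ(2/r₂ − 1/a_t)] = 8.3536 km/s.
Second burn Δv₂ = |v₂ − v_a| = 6.203 km/s.
Total Δv = Δv₁ + Δv₂ = 15.79 km/s.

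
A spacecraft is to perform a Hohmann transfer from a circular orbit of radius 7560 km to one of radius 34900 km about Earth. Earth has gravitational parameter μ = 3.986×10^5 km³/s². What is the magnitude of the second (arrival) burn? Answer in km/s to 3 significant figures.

Transfer-ellipse semi-major axis a_t = (r₁ + r₂)/2 = (7560 + 34900)/2 = 21230 km.
Circular speed at r = 34900 km: v_c = √(μ/r) = 3.380 km/s.
Transfer-orbit speed at the same r (vis-viva, a = a_t): v_t = √[μ(2/r − 1/a_t)] = 2.017 km/s.
Δv₂ = |v_t − v_c| = |2.017 − 3.380| = 1.363 km/s.

Δv₂ = 1.36 km/s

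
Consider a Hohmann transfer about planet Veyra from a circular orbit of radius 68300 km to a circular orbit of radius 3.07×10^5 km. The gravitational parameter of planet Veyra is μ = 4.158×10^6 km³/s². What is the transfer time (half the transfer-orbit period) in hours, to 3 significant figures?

Transfer-ellipse semi-major axis a_t = (r₁ + r₂)/2 = (68300 + 3.070×10^5)/2 = 1.8765×10^5 km.
By Kepler's third law the transfer-orbit period is T = 2π√(a_t³/μ), so t = T/2 = 1.252×10^5 s.
Converting: 1.252×10^5 s ÷ 3600 s/hour = 34.8 hours.

t = 34.8 hours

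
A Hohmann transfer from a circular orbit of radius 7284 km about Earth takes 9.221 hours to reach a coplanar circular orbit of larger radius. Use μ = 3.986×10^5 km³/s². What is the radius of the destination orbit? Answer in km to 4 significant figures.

Transfer time t = 9.221 hours = 33195.6 s, and t = π√(a_t³/μ).
So a_t = (μ t²/π²)^(1/3) = (3.986×10^5 × (33195.6)² / π²)^(1/3) = 35438 km.
Since a_t = (r₁ + r₂)/2, r₂ = 2a_t − r₁ = 2×35438 − 7284 = 63592 km.

r₂ = 63590 km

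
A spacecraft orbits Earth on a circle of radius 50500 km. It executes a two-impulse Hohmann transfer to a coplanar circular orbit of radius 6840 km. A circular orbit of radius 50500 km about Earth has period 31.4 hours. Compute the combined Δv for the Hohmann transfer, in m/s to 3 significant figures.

Δv = 3930 m/s

From Kepler's third law T² = 4π²r³/μ at r = 50500 km, T = 31.4 hours = 31.4 × 3600 s = 1.1304×10^5 s: μ = 4π²r³/T² = 3.97896×10^5 km³/s².
Transfer-ellipse semi-major axis a_t = (r₁ + r₂)/2 = (50500 + 6840)/2 = 28670 km.
At r₁ the circular-orbit speed is v₁ = √(μ/r₁) = 2.807 km/s.
Transfer-orbit speed at r₁ (vis-viva equation): v_a = √[μ(2/r₁ − 1/a_t)] = 1.371 km/s.
First burn Δv₁ = |v_a − v₁| = 1.436 km/s.
Circular speed at r₂: v₂ = √(μ/r₂) = 7.62705 km/s.
Transfer-orbit speed at r₂: v_p = √[μ(2/r₂ − 1/a_t)] = 10.1225 km/s.
Second burn Δv₂ = |v₂ − v_p| = 2.495 km/s.
Total Δv = Δv₁ + Δv₂ = 3.931 km/s.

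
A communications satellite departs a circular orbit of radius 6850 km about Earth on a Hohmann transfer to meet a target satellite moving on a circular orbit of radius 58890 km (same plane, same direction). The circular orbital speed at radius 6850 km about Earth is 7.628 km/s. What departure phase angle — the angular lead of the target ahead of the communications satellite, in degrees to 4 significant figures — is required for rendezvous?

φ = 104.9°

From the circular-orbit relation v² = μ/r at r = 6850 km: μ = v²r = (7.628)² × 6850 = 3.98577×10^5 km³/s².
The Hohmann ellipse has a_t = (r₁ + r₂)/2 = 32870 km.
Transfer time t = π√(a_t³/μ) = 29650 s.
Target angular speed ω₂ = √(μ/r₂³) = 4.418×10^-5 rad/s.
Angle swept by the target during transfer: ω₂·t = 1.310 rad = 75.06°.
Arrival is 180° from departure on the ellipse, so φ = 180° − 75.06° = 104.9°.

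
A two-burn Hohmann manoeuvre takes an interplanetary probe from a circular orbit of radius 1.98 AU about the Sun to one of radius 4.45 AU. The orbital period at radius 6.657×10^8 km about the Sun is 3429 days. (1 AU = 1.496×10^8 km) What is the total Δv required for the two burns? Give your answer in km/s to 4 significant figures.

Δv = 6.774 km/s

From Kepler's third law T² = 4π²r³/μ at r = 6.657×10^8 km, T = 3429 days = 3429 × 86400 s = 2.962656×10^8 s: μ = 4π²r³/T² = 1.32688×10^11 km³/s².
In km: r₁ = 1.98 × 1.496×10^8 = 2.96208×10^8 km; r₂ = 4.45 × 1.496×10^8 = 6.6572×10^8 km.
Transfer-ellipse semi-major axis a_t = (r₁ + r₂)/2 = (2.96208×10^8 + 6.6572×10^8)/2 = 4.80964×10^8 km.
At r₁ the circular-orbit speed is v₁ = √(μ/r₁) = 21.165 km/s.
On the transfer ellipse at r₁, vis-viva equation gives v_p = √[μ(2/r₁ − 1/a_t)] = 24.900 km/s.
First burn Δv₁ = |v_p − v₁| = 3.735 km/s.
At r₂, v₂ = √(μ/r₂) = 14.118 km/s.
Transfer-orbit speed at r₂: v_a = √[μ(2/r₂ − 1/a_t)] = 11.079 km/s.
Second burn Δv₂ = |v₂ − v_a| = 3.039 km/s.
Δv = Δv₁ + Δv₂ = 3.735 + 3.039 = 6.774 km/s.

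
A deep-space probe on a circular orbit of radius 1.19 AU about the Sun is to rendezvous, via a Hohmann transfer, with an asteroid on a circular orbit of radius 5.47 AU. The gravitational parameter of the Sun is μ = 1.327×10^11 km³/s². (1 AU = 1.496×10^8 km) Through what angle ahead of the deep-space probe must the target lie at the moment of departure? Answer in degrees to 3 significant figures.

φ = 94.5°

In km: r₁ = 1.19 × 1.496×10^8 = 1.78024×10^8 km; r₂ = 5.47 × 1.496×10^8 = 8.18312×10^8 km.
The Hohmann ellipse has a_t = (r₁ + r₂)/2 = 4.98168×10^8 km.
The half-period of the transfer ellipse is t = π√(a_t³/μ) = 9.58911×10^7 s.
Target angular speed ω₂ = √(μ/r₂³) = 1.55617×10^-8 rad/s.
Angle swept by the target during transfer: ω₂·t = 1.4922 rad = 85.50°.
The deep-space probe traverses 180° on the transfer ellipse, so the target must lead by 180° − 85.50° = 94.5°.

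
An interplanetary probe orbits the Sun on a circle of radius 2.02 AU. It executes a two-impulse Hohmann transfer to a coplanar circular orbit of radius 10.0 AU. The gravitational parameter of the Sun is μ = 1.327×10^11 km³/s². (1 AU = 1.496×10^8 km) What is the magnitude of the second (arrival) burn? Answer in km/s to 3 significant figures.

In km: r₁ = 2.02 × 1.496×10^8 = 3.02192×10^8 km; r₂ = 10.0 × 1.496×10^8 = 1.496×10^9 km.
Semi-major axis of the transfer orbit: a_t = (3.02192×10^8 + 1.496×10^9)/2 = 8.99096×10^8 km.
On the circular orbit at r = 1.496×10^9 km, v_c = √(μ/r) = 9.418 km/s.
Vis-viva on the transfer ellipse at r = 1.496×10^9 km gives v_t = √[μ(2/r − 1/a_t)] = 5.460 km/s.
Δv₂ = |v_t − v_c| = |5.460 − 9.418| = 3.958 km/s.

Δv₂ = 3.96 km/s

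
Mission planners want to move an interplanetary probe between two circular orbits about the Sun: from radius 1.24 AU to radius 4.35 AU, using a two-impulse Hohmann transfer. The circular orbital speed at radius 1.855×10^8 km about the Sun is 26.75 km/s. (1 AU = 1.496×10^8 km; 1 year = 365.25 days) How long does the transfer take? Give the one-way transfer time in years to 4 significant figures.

From the circular-orbit relation v² = μ/r at r = 1.855×10^8 km: μ = v²r = (26.75)² × 1.855×10^8 = 1.32737×10^11 km³/s².
In km: r₁ = 1.24 × 1.496×10^8 = 1.85504×10^8 km; r₂ = 4.35 × 1.496×10^8 = 6.5076×10^8 km.
Semi-major axis of the transfer orbit: a_t = (1.85504×10^8 + 6.5076×10^8)/2 = 4.18132×10^8 km.
By Kepler's third law the transfer-orbit period is T = 2π√(a_t³/μ), so t = T/2 = 7.373×10^7 s.
Converting: 7.373×10^7 s ÷ 3.15576×10^7 s/year (365.25 × 86400) = 2.336 years.

t = 2.336 years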